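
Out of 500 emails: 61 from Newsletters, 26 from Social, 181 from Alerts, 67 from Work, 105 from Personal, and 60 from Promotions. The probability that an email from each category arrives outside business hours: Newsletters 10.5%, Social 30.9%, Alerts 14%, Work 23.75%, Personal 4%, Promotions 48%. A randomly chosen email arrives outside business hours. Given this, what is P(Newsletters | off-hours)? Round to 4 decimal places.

Unnormalized posteriors (prior × likelihood):
  Newsletters: 0.122 × 0.105 = 0.01281
  Social: 0.052 × 0.309 = 0.016068
  Alerts: 0.362 × 0.14 = 0.05068
  Work: 0.134 × 0.2375 = 0.031825
  Personal: 0.21 × 0.04 = 0.0084
  Promotions: 0.12 × 0.48 = 0.0576
Total = 0.177383.
P(Newsletters | evidence) = 0.01281 / 0.177383 ≈ 0.0722.

0.0722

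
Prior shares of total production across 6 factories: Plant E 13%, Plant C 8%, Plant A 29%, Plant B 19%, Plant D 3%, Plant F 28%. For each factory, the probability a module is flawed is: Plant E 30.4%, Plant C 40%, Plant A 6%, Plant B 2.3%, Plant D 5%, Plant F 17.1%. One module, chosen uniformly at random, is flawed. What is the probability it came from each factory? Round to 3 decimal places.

Plant E 0.277, Plant C 0.224, Plant A 0.122, Plant B 0.031, Plant D 0.011, Plant F 0.336

Prior × likelihood for each hypothesis:
  Plant E: 0.13 × 0.304 = 0.03952
  Plant C: 0.08 × 0.4 = 0.032
  Plant A: 0.29 × 0.06 = 0.0174
  Plant B: 0.19 × 0.023 = 0.00437
  Plant D: 0.03 × 0.05 = 0.0015
  Plant F: 0.28 × 0.171 = 0.04788
Sum = 0.14267.
P(Plant E | flawed) = 0.03952/0.14267 ≈ 0.277
P(Plant C | flawed) = 0.032/0.14267 ≈ 0.224
P(Plant A | flawed) = 0.0174/0.14267 ≈ 0.122
P(Plant B | flawed) = 0.00437/0.14267 ≈ 0.031
P(Plant D | flawed) = 0.0015/0.14267 ≈ 0.011
P(Plant F | flawed) = 0.04788/0.14267 ≈ 0.336
(Check: 0.277+0.224+0.122+0.031+0.011+0.336 = 1.001.)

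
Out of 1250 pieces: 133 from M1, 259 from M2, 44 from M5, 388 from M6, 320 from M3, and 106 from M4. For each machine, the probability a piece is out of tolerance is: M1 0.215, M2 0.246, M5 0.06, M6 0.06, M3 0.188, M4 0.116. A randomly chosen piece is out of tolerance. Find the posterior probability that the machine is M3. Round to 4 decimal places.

0.3155

By Bayes' rule, posterior ∝ prior × likelihood:
  M1: 0.1064 × 0.215 = 0.022876
  M2: 0.2072 × 0.246 = 0.0509712
  M5: 0.0352 × 0.06 = 0.002112
  M6: 0.3104 × 0.06 = 0.018624
  M3: 0.256 × 0.188 = 0.048128
  M4: 0.0848 × 0.116 = 0.0098368
Normalizing constant = 0.152548.
P(M3 | evidence) = 0.048128 / 0.152548 ≈ 0.3155.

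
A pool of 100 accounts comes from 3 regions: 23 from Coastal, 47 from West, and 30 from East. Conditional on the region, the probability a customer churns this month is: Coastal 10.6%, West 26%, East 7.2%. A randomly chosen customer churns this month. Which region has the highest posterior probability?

West

Prior × likelihood for each hypothesis:
  Coastal: 0.23 × 0.106 = 0.02438
  West: 0.47 × 0.26 = 0.1222
  East: 0.3 × 0.072 = 0.0216
Sum = 0.16818.
Largest term belongs to West, so West is most probable.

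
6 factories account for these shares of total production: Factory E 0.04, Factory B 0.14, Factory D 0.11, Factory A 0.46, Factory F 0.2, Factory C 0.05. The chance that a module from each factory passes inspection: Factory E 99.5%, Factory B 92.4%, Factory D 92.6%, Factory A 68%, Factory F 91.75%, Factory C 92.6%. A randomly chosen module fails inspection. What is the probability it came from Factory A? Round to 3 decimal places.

Taking complements, P(nonconforming | each) = Factory E 0.005, Factory B 0.076, Factory D 0.074, Factory A 0.32, Factory F 0.0825, Factory C 0.074.
Compute prior × likelihood for every hypothesis:
  Factory E: 0.04 × 0.005 = 0.0002
  Factory B: 0.14 × 0.076 = 0.01064
  Factory D: 0.11 × 0.074 = 0.00814
  Factory A: 0.46 × 0.32 = 0.1472
  Factory F: 0.2 × 0.0825 = 0.0165
  Factory C: 0.05 × 0.074 = 0.0037
Sum = 0.18638.
P(Factory A | evidence) = 0.1472 / 0.18638 ≈ 0.790.

0.790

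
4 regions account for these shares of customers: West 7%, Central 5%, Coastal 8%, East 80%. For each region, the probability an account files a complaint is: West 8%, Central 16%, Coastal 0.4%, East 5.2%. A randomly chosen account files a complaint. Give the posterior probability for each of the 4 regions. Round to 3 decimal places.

West 0.101, Central 0.144, Coastal 0.006, East 0.749

Compute prior × likelihood for every hypothesis:
  West: 0.07 × 0.08 = 0.0056
  Central: 0.05 × 0.16 = 0.008
  Coastal: 0.08 × 0.004 = 0.00032
  East: 0.8 × 0.052 = 0.0416
Normalizing constant = 0.05552.
P(West | complaint) = 0.0056/0.05552 ≈ 0.101
P(Central | complaint) = 0.008/0.05552 ≈ 0.144
P(Coastal | complaint) = 0.00032/0.05552 ≈ 0.006
P(East | complaint) = 0.0416/0.05552 ≈ 0.749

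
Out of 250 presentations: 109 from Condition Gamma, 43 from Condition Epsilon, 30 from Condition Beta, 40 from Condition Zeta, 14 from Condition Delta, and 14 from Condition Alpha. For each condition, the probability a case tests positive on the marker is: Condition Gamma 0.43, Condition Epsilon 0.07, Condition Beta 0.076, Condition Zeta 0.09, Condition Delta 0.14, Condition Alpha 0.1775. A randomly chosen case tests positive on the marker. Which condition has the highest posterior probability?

Condition Gamma

By Bayes' rule, posterior ∝ prior × likelihood:
  Condition Gamma: 0.436 × 0.43 = 0.18748
  Condition Epsilon: 0.172 × 0.07 = 0.01204
  Condition Beta: 0.12 × 0.076 = 0.00912
  Condition Zeta: 0.16 × 0.09 = 0.0144
  Condition Delta: 0.056 × 0.14 = 0.00784
  Condition Alpha: 0.056 × 0.1775 = 0.00994
Total = 0.24082.
Largest term belongs to Condition Gamma, so Condition Gamma is most probable.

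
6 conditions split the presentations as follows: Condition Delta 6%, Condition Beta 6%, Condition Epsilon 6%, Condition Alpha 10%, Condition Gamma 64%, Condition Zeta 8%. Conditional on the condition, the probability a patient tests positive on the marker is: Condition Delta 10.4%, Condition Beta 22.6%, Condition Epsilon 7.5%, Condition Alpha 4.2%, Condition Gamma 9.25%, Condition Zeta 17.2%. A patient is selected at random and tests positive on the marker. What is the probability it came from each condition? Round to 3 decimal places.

Unnormalized posteriors (prior × likelihood):
  Condition Delta: 0.06 × 0.104 = 0.00624
  Condition Beta: 0.06 × 0.226 = 0.01356
  Condition Epsilon: 0.06 × 0.075 = 0.0045
  Condition Alpha: 0.1 × 0.042 = 0.0042
  Condition Gamma: 0.64 × 0.0925 = 0.0592
  Condition Zeta: 0.08 × 0.172 = 0.01376
Sum = 0.10146.
P(Condition Delta | marker-positive) = 0.00624/0.10146 ≈ 0.062
P(Condition Beta | marker-positive) = 0.01356/0.10146 ≈ 0.134
P(Condition Epsilon | marker-positive) = 0.0045/0.10146 ≈ 0.044
P(Condition Alpha | marker-positive) = 0.0042/0.10146 ≈ 0.041
P(Condition Gamma | marker-positive) = 0.0592/0.10146 ≈ 0.583
P(Condition Zeta | marker-positive) = 0.01376/0.10146 ≈ 0.136

Condition Delta 0.062, Condition Beta 0.134, Condition Epsilon 0.044, Condition Alpha 0.041, Condition Gamma 0.583, Condition Zeta 0.136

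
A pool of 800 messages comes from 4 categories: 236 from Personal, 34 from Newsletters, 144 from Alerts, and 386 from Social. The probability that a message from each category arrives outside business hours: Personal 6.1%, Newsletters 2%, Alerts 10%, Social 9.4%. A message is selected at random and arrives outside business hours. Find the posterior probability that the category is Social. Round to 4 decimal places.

0.5518

Unnormalized posteriors (prior × likelihood):
  Personal: 0.295 × 0.061 = 0.017995
  Newsletters: 0.0425 × 0.02 = 0.00085
  Alerts: 0.18 × 0.1 = 0.018
  Social: 0.4825 × 0.094 = 0.045355
Normalizing constant = 0.0822.
P(Social | evidence) = 0.045355 / 0.0822 ≈ 0.5518.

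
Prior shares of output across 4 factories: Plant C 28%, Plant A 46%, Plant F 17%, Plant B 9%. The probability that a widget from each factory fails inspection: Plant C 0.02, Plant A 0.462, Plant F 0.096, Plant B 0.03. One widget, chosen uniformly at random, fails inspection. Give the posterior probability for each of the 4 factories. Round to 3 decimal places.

Unnormalized posteriors (prior × likelihood):
  Plant C: 0.28 × 0.02 = 0.0056
  Plant A: 0.46 × 0.462 = 0.21252
  Plant F: 0.17 × 0.096 = 0.01632
  Plant B: 0.09 × 0.03 = 0.0027
Normalizing constant = 0.23714.
P(Plant C | nonconforming) = 0.0056/0.23714 ≈ 0.024
P(Plant A | nonconforming) = 0.21252/0.23714 ≈ 0.896
P(Plant F | nonconforming) = 0.01632/0.23714 ≈ 0.069
P(Plant B | nonconforming) = 0.0027/0.23714 ≈ 0.011
(Check: 0.024+0.896+0.069+0.011 = 1.000.)

Plant C 0.024, Plant A 0.896, Plant F 0.069, Plant B 0.011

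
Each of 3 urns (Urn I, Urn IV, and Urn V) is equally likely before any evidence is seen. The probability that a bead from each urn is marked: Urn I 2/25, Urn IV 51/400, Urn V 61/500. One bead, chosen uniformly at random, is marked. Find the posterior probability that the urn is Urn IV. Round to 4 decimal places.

Since the prior is uniform, the posterior is proportional to the likelihood:
  Urn I: 0.08
  Urn IV: 0.1275
  Urn V: 0.122
Normalizing constant = 0.3295.
P(Urn IV | evidence) = 0.1275 / 0.3295 ≈ 0.3869.

0.3869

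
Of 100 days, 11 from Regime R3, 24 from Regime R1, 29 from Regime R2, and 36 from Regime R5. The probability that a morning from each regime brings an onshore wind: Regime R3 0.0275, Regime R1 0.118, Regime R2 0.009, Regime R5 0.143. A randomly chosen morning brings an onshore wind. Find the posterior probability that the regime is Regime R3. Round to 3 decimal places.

By Bayes' rule, posterior ∝ prior × likelihood:
  Regime R3: 0.11 × 0.0275 = 0.003025
  Regime R1: 0.24 × 0.118 = 0.02832
  Regime R2: 0.29 × 0.009 = 0.00261
  Regime R5: 0.36 × 0.143 = 0.05148
Total = 0.085435.
P(Regime R3 | evidence) = 0.003025 / 0.085435 ≈ 0.035.

0.035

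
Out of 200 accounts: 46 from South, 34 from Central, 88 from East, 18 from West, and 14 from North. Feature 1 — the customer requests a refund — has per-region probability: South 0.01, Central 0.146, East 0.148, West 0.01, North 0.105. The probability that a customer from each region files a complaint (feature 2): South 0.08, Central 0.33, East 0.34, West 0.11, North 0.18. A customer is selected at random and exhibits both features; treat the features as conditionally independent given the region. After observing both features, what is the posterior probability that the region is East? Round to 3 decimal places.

0.693

Compute prior × likelihood for every hypothesis:
  South: 0.23 × 0.01 × 0.08 = 0.000184
  Central: 0.17 × 0.146 × 0.33 = 0.0081906
  East: 0.44 × 0.148 × 0.34 = 0.0221408
  West: 0.09 × 0.01 × 0.11 = 0.000099
  North: 0.07 × 0.105 × 0.18 = 0.001323
Normalizing constant = 0.0319374.
P(East | evidence) = 0.0221408 / 0.0319374 ≈ 0.693.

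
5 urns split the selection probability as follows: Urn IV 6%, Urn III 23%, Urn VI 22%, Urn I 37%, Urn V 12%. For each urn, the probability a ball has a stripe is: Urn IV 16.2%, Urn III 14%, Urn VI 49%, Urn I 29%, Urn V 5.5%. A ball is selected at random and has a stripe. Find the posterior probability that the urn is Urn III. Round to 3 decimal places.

0.122

Compute prior × likelihood for every hypothesis:
  Urn IV: 0.06 × 0.162 = 0.00972
  Urn III: 0.23 × 0.14 = 0.0322
  Urn VI: 0.22 × 0.49 = 0.1078
  Urn I: 0.37 × 0.29 = 0.1073
  Urn V: 0.12 × 0.055 = 0.0066
Total = 0.26362.
P(Urn III | evidence) = 0.0322 / 0.26362 ≈ 0.122.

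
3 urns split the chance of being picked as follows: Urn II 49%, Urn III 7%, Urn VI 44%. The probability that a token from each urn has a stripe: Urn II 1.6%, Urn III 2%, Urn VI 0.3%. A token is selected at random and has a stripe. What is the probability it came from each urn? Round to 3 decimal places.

By Bayes' rule, posterior ∝ prior × likelihood:
  Urn II: 0.49 × 0.016 = 0.00784
  Urn III: 0.07 × 0.02 = 0.0014
  Urn VI: 0.44 × 0.003 = 0.00132
Sum = 0.01056.
P(Urn II | striped) = 0.00784/0.01056 ≈ 0.742
P(Urn III | striped) = 0.0014/0.01056 ≈ 0.133
P(Urn VI | striped) = 0.00132/0.01056 ≈ 0.125
(Check: 0.742+0.133+0.125 = 1.000.)

Urn II 0.742, Urn III 0.133, Urn VI 0.125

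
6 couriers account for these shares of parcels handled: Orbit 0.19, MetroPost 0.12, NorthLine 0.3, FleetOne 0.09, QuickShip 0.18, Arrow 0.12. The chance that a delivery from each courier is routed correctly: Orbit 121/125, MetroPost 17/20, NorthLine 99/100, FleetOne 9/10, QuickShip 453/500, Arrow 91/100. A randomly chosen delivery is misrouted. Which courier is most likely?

Taking complements, P(misrouted | each) = Orbit 0.032, MetroPost 0.15, NorthLine 0.01, FleetOne 0.1, QuickShip 0.094, Arrow 0.09.
By Bayes' rule, posterior ∝ prior × likelihood:
  Orbit: 0.19 × 0.032 = 0.00608
  MetroPost: 0.12 × 0.15 = 0.018
  NorthLine: 0.3 × 0.01 = 0.003
  FleetOne: 0.09 × 0.1 = 0.009
  QuickShip: 0.18 × 0.094 = 0.01692
  Arrow: 0.12 × 0.09 = 0.0108
Total = 0.0638.
Largest term belongs to MetroPost, so MetroPost is most probable.

MetroPost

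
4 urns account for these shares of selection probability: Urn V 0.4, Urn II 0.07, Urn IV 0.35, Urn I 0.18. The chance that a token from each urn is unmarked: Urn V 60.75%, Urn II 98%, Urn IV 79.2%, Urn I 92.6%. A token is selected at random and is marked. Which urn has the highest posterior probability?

Taking complements, P(marked | each) = Urn V 0.3925, Urn II 0.02, Urn IV 0.208, Urn I 0.074.
Prior × likelihood for each hypothesis:
  Urn V: 0.4 × 0.3925 = 0.157
  Urn II: 0.07 × 0.02 = 0.0014
  Urn IV: 0.35 × 0.208 = 0.0728
  Urn I: 0.18 × 0.074 = 0.01332
Sum = 0.24452.
Largest term belongs to Urn V, so Urn V is most probable.

Urn V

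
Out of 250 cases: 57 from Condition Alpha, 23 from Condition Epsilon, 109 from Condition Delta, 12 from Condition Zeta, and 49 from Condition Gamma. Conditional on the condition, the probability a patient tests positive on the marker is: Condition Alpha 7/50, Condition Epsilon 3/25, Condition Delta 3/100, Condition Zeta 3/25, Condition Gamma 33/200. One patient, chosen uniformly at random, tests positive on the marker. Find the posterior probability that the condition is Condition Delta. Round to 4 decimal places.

0.1389

By Bayes' rule, posterior ∝ prior × likelihood:
  Condition Alpha: 0.228 × 0.14 = 0.03192
  Condition Epsilon: 0.092 × 0.12 = 0.01104
  Condition Delta: 0.436 × 0.03 = 0.01308
  Condition Zeta: 0.048 × 0.12 = 0.00576
  Condition Gamma: 0.196 × 0.165 = 0.03234
Normalizing constant = 0.09414.
P(Condition Delta | evidence) = 0.01308 / 0.09414 ≈ 0.1389.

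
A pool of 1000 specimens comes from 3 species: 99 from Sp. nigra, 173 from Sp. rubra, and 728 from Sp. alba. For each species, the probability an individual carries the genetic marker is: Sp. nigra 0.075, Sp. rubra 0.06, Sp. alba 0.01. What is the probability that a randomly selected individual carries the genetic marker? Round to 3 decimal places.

0.025

By Bayes' rule, posterior ∝ prior × likelihood:
  Sp. nigra: 0.099 × 0.075 = 0.007425
  Sp. rubra: 0.173 × 0.06 = 0.01038
  Sp. alba: 0.728 × 0.01 = 0.00728
P(marker) = 0.007425 + 0.01038 + 0.00728 = 0.025085 → 0.025.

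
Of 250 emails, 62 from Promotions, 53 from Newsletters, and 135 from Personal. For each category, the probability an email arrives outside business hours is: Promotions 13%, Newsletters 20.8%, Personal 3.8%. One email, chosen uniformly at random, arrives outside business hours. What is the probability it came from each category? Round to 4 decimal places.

By Bayes' rule, posterior ∝ prior × likelihood:
  Promotions: 0.248 × 0.13 = 0.03224
  Newsletters: 0.212 × 0.208 = 0.044096
  Personal: 0.54 × 0.038 = 0.02052
Total = 0.096856.
P(Promotions | off-hours) = 0.03224/0.096856 ≈ 0.3329
P(Newsletters | off-hours) = 0.044096/0.096856 ≈ 0.4553
P(Personal | off-hours) = 0.02052/0.096856 ≈ 0.2119
(Check: 0.3329+0.4553+0.2119 = 1.0001.)

Promotions 0.3329, Newsletters 0.4553, Personal 0.2119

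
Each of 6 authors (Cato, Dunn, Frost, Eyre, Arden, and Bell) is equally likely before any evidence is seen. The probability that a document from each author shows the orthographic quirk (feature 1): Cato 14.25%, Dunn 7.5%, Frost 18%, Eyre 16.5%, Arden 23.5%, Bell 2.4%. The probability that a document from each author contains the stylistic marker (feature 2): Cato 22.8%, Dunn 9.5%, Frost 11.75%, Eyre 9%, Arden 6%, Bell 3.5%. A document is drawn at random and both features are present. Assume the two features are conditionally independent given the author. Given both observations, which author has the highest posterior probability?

Cato

With a uniform prior (1/6 each), posterior ∝ likelihood:
  Cato: 0.1425 × 0.228 = 0.03249
  Dunn: 0.075 × 0.095 = 0.007125
  Frost: 0.18 × 0.1175 = 0.02115
  Eyre: 0.165 × 0.09 = 0.01485
  Arden: 0.235 × 0.06 = 0.0141
  Bell: 0.024 × 0.035 = 0.00084
Sum = 0.090555.
Largest term belongs to Cato, so Cato is most probable.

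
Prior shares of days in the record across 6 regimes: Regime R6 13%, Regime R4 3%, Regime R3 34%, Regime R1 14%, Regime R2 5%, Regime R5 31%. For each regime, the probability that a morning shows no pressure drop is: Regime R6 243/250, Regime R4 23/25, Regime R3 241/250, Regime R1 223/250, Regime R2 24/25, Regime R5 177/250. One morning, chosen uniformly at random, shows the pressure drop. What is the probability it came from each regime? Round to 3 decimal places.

Regime R6 0.029, Regime R4 0.019, Regime R3 0.097, Regime R1 0.120, Regime R2 0.016, Regime R5 0.719

Taking complements, P(drop | each) = Regime R6 0.028, Regime R4 0.08, Regime R3 0.036, Regime R1 0.108, Regime R2 0.04, Regime R5 0.292.
Compute prior × likelihood for every hypothesis:
  Regime R6: 0.13 × 0.028 = 0.00364
  Regime R4: 0.03 × 0.08 = 0.0024
  Regime R3: 0.34 × 0.036 = 0.01224
  Regime R1: 0.14 × 0.108 = 0.01512
  Regime R2: 0.05 × 0.04 = 0.002
  Regime R5: 0.31 × 0.292 = 0.09052
Sum = 0.12592.
P(Regime R6 | drop) = 0.00364/0.12592 ≈ 0.029
P(Regime R4 | drop) = 0.0024/0.12592 ≈ 0.019
P(Regime R3 | drop) = 0.01224/0.12592 ≈ 0.097
P(Regime R1 | drop) = 0.01512/0.12592 ≈ 0.120
P(Regime R2 | drop) = 0.002/0.12592 ≈ 0.016
P(Regime R5 | drop) = 0.09052/0.12592 ≈ 0.719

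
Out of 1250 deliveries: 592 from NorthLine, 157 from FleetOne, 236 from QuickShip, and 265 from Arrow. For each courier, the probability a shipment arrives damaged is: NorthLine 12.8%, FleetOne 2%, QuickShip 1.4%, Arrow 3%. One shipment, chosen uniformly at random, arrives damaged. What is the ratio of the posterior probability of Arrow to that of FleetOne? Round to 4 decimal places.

Compute prior × likelihood for every hypothesis:
  NorthLine: 0.4736 × 0.128 = 0.0606208
  FleetOne: 0.1256 × 0.02 = 0.002512
  QuickShip: 0.1888 × 0.014 = 0.0026432
  Arrow: 0.212 × 0.03 = 0.00636
Total = 0.072136.
The ratio is 0.00636 / 0.002512 (the normalizer cancels) = 2.5318.

2.5318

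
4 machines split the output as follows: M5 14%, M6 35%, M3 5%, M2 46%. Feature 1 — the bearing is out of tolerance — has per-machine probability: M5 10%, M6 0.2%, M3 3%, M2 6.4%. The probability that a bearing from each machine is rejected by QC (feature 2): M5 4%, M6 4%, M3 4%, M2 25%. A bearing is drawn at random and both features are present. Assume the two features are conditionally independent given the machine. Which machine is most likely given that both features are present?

Compute prior × likelihood for every hypothesis:
  M5: 0.14 × 0.1 × 0.04 = 0.00056
  M6: 0.35 × 0.002 × 0.04 = 0.000028
  M3: 0.05 × 0.03 × 0.04 = 0.00006
  M2: 0.46 × 0.064 × 0.25 = 0.00736
Total = 0.008008.
Largest term belongs to M2, so M2 is most probable.

M2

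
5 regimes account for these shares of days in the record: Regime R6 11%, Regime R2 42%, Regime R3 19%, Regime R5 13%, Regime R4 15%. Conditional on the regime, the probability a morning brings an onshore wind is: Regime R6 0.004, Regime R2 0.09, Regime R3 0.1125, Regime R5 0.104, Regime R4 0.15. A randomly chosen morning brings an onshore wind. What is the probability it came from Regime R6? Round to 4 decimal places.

0.0046

Prior × likelihood for each hypothesis:
  Regime R6: 0.11 × 0.004 = 0.00044
  Regime R2: 0.42 × 0.09 = 0.0378
  Regime R3: 0.19 × 0.1125 = 0.021375
  Regime R5: 0.13 × 0.104 = 0.01352
  Regime R4: 0.15 × 0.15 = 0.0225
Sum = 0.095635.
P(Regime R6 | evidence) = 0.00044 / 0.095635 ≈ 0.0046.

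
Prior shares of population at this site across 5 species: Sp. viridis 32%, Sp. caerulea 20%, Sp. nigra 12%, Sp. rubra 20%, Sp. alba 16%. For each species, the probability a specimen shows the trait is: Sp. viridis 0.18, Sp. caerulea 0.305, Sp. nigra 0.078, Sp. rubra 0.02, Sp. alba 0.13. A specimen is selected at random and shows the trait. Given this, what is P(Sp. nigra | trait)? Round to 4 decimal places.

Unnormalized posteriors (prior × likelihood):
  Sp. viridis: 0.32 × 0.18 = 0.0576
  Sp. caerulea: 0.2 × 0.305 = 0.061
  Sp. nigra: 0.12 × 0.078 = 0.00936
  Sp. rubra: 0.2 × 0.02 = 0.004
  Sp. alba: 0.16 × 0.13 = 0.0208
Normalizing constant = 0.15276.
P(Sp. nigra | evidence) = 0.00936 / 0.15276 ≈ 0.0613.

0.0613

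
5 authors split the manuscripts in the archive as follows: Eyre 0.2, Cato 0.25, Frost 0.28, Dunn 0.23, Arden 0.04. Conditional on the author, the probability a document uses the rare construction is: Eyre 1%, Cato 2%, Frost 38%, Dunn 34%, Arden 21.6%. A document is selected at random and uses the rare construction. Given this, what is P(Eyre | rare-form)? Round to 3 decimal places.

0.010

By Bayes' rule, posterior ∝ prior × likelihood:
  Eyre: 0.2 × 0.01 = 0.002
  Cato: 0.25 × 0.02 = 0.005
  Frost: 0.28 × 0.38 = 0.1064
  Dunn: 0.23 × 0.34 = 0.0782
  Arden: 0.04 × 0.216 = 0.00864
Normalizing constant = 0.20024.
P(Eyre | evidence) = 0.002 / 0.20024 ≈ 0.010.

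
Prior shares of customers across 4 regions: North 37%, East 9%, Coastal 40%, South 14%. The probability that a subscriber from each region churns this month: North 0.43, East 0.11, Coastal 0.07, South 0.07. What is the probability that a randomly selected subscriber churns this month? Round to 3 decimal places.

Prior × likelihood for each hypothesis:
  North: 0.37 × 0.43 = 0.1591
  East: 0.09 × 0.11 = 0.0099
  Coastal: 0.4 × 0.07 = 0.028
  South: 0.14 × 0.07 = 0.0098
P(churn) = 0.1591 + 0.0099 + 0.028 + 0.0098 = 0.2068 → 0.207.

0.207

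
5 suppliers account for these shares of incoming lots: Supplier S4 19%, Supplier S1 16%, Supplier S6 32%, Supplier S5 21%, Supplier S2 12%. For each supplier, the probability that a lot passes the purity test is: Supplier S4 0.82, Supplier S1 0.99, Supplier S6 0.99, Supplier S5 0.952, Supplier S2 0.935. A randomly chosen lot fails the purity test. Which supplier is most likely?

Taking complements, P(off-spec | each) = Supplier S4 0.18, Supplier S1 0.01, Supplier S6 0.01, Supplier S5 0.048, Supplier S2 0.065.
Prior × likelihood for each hypothesis:
  Supplier S4: 0.19 × 0.18 = 0.0342
  Supplier S1: 0.16 × 0.01 = 0.0016
  Supplier S6: 0.32 × 0.01 = 0.0032
  Supplier S5: 0.21 × 0.048 = 0.01008
  Supplier S2: 0.12 × 0.065 = 0.0078
Normalizing constant = 0.05688.
Largest term belongs to Supplier S4, so Supplier S4 is most probable.

Supplier S4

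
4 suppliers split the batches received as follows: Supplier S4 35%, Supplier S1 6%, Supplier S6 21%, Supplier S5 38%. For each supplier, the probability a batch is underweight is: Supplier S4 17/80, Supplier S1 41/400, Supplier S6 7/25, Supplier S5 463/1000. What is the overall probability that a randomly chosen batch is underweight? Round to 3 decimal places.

Unnormalized posteriors (prior × likelihood):
  Supplier S4: 0.35 × 0.2125 = 0.074375
  Supplier S1: 0.06 × 0.1025 = 0.00615
  Supplier S6: 0.21 × 0.28 = 0.0588
  Supplier S5: 0.38 × 0.463 = 0.17594
P(underweight) = 0.074375 + 0.00615 + 0.0588 + 0.17594 = 0.315265 → 0.315.

0.315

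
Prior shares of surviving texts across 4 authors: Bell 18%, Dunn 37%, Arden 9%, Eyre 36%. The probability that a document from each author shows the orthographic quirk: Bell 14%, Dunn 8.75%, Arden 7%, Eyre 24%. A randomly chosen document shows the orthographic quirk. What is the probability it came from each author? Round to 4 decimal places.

By Bayes' rule, posterior ∝ prior × likelihood:
  Bell: 0.18 × 0.14 = 0.0252
  Dunn: 0.37 × 0.0875 = 0.032375
  Arden: 0.09 × 0.07 = 0.0063
  Eyre: 0.36 × 0.24 = 0.0864
Normalizing constant = 0.150275.
P(Bell | quirk) = 0.0252/0.150275 ≈ 0.1677
P(Dunn | quirk) = 0.032375/0.150275 ≈ 0.2154
P(Arden | quirk) = 0.0063/0.150275 ≈ 0.0419
P(Eyre | quirk) = 0.0864/0.150275 ≈ 0.5749

Bell 0.1677, Dunn 0.2154, Arden 0.0419, Eyre 0.5749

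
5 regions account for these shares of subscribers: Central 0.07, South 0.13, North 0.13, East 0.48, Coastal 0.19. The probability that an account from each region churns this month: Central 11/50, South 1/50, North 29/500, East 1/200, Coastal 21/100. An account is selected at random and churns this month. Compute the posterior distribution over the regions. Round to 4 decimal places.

Central 0.2270, South 0.0383, North 0.1111, East 0.0354, Coastal 0.5881

Compute prior × likelihood for every hypothesis:
  Central: 0.07 × 0.22 = 0.0154
  South: 0.13 × 0.02 = 0.0026
  North: 0.13 × 0.058 = 0.00754
  East: 0.48 × 0.005 = 0.0024
  Coastal: 0.19 × 0.21 = 0.0399
Total = 0.06784.
P(Central | churn) = 0.0154/0.06784 ≈ 0.2270
P(South | churn) = 0.0026/0.06784 ≈ 0.0383
P(North | churn) = 0.00754/0.06784 ≈ 0.1111
P(East | churn) = 0.0024/0.06784 ≈ 0.0354
P(Coastal | churn) = 0.0399/0.06784 ≈ 0.5881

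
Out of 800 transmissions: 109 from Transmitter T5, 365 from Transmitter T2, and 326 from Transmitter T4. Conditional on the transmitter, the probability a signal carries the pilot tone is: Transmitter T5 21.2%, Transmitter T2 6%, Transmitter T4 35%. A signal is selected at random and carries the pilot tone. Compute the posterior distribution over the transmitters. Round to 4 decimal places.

Transmitter T5 0.1452, Transmitter T2 0.1376, Transmitter T4 0.7171

Compute prior × likelihood for every hypothesis:
  Transmitter T5: 0.13625 × 0.212 = 0.028885
  Transmitter T2: 0.45625 × 0.06 = 0.027375
  Transmitter T4: 0.4075 × 0.35 = 0.142625
Total = 0.198885.
P(Transmitter T5 | pilot) = 0.028885/0.198885 ≈ 0.1452
P(Transmitter T2 | pilot) = 0.027375/0.198885 ≈ 0.1376
P(Transmitter T4 | pilot) = 0.142625/0.198885 ≈ 0.7171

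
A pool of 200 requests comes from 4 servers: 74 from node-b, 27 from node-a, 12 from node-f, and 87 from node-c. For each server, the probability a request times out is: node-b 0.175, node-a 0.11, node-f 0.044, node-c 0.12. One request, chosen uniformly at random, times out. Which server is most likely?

node-b

Compute prior × likelihood for every hypothesis:
  node-b: 0.37 × 0.175 = 0.06475
  node-a: 0.135 × 0.11 = 0.01485
  node-f: 0.06 × 0.044 = 0.00264
  node-c: 0.435 × 0.12 = 0.0522
Sum = 0.13444.
Largest term belongs to node-b, so node-b is most probable.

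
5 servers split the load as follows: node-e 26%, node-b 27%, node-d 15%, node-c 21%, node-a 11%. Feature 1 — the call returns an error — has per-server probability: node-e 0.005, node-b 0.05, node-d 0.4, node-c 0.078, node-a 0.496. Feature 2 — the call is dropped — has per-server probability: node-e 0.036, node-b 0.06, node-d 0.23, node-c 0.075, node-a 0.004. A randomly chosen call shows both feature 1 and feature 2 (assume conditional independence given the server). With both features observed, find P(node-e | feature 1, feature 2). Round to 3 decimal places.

Prior × likelihood for each hypothesis:
  node-e: 0.26 × 0.005 × 0.036 = 0.0000468
  node-b: 0.27 × 0.05 × 0.06 = 0.00081
  node-d: 0.15 × 0.4 × 0.23 = 0.0138
  node-c: 0.21 × 0.078 × 0.075 = 0.0012285
  node-a: 0.11 × 0.496 × 0.004 = 0.00021824
Total = 0.01610354.
P(node-e | evidence) = 0.0000468 / 0.01610354 ≈ 0.003.

0.003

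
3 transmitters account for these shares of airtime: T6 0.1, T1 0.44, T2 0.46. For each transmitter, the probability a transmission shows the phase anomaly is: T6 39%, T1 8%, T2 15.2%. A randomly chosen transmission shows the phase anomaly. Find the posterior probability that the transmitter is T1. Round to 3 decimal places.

0.244

Compute prior × likelihood for every hypothesis:
  T6: 0.1 × 0.39 = 0.039
  T1: 0.44 × 0.08 = 0.0352
  T2: 0.46 × 0.152 = 0.06992
Normalizing constant = 0.14412.
P(T1 | evidence) = 0.0352 / 0.14412 ≈ 0.244.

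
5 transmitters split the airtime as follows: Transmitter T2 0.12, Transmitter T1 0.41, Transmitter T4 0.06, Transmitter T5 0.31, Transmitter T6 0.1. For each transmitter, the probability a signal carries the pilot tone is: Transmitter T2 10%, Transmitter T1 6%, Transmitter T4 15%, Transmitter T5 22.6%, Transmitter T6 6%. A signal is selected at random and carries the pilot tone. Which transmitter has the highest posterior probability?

Transmitter T5

Compute prior × likelihood for every hypothesis:
  Transmitter T2: 0.12 × 0.1 = 0.012
  Transmitter T1: 0.41 × 0.06 = 0.0246
  Transmitter T4: 0.06 × 0.15 = 0.009
  Transmitter T5: 0.31 × 0.226 = 0.07006
  Transmitter T6: 0.1 × 0.06 = 0.006
Sum = 0.12166.
Largest term belongs to Transmitter T5, so Transmitter T5 is most probable.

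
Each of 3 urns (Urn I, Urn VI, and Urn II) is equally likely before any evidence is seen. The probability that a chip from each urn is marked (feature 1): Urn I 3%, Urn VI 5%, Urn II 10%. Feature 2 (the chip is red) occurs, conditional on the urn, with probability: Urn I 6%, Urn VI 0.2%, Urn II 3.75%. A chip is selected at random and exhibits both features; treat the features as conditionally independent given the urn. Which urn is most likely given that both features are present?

Since the prior is uniform, the posterior is proportional to the likelihood:
  Urn I: 0.03 × 0.06 = 0.0018
  Urn VI: 0.05 × 0.002 = 0.0001
  Urn II: 0.1 × 0.0375 = 0.00375
Normalizing constant = 0.00565.
Largest term belongs to Urn II, so Urn II is most probable.

Urn II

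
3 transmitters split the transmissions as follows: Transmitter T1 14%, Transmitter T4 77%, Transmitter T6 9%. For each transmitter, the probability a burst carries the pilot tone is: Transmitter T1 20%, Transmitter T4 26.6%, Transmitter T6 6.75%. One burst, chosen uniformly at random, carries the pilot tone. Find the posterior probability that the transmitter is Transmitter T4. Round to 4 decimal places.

By Bayes' rule, posterior ∝ prior × likelihood:
  Transmitter T1: 0.14 × 0.2 = 0.028
  Transmitter T4: 0.77 × 0.266 = 0.20482
  Transmitter T6: 0.09 × 0.0675 = 0.006075
Total = 0.238895.
P(Transmitter T4 | evidence) = 0.20482 / 0.238895 ≈ 0.8574.

0.8574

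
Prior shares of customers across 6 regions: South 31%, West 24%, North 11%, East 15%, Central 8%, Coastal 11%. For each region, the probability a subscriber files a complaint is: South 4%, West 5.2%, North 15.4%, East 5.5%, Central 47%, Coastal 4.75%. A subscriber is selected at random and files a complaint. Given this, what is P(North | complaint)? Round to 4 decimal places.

0.1824

By Bayes' rule, posterior ∝ prior × likelihood:
  South: 0.31 × 0.04 = 0.0124
  West: 0.24 × 0.052 = 0.01248
  North: 0.11 × 0.154 = 0.01694
  East: 0.15 × 0.055 = 0.00825
  Central: 0.08 × 0.47 = 0.0376
  Coastal: 0.11 × 0.0475 = 0.005225
Total = 0.092895.
P(North | evidence) = 0.01694 / 0.092895 ≈ 0.1824.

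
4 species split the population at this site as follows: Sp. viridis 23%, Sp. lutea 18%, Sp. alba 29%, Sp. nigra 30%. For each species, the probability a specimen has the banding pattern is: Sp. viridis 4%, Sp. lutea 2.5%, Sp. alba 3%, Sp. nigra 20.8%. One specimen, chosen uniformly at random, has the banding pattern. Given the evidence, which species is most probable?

Prior × likelihood for each hypothesis:
  Sp. viridis: 0.23 × 0.04 = 0.0092
  Sp. lutea: 0.18 × 0.025 = 0.0045
  Sp. alba: 0.29 × 0.03 = 0.0087
  Sp. nigra: 0.3 × 0.208 = 0.0624
Total = 0.0848.
Largest term belongs to Sp. nigra, so Sp. nigra is most probable.

Sp. nigra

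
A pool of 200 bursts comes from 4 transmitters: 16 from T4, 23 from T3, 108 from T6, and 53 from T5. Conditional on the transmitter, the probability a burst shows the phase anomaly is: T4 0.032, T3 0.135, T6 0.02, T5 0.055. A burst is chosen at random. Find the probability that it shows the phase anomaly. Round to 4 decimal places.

0.0435

Compute prior × likelihood for every hypothesis:
  T4: 0.08 × 0.032 = 0.00256
  T3: 0.115 × 0.135 = 0.015525
  T6: 0.54 × 0.02 = 0.0108
  T5: 0.265 × 0.055 = 0.014575
P(anomaly) = 0.00256 + 0.015525 + 0.0108 + 0.014575 = 0.04346 → 0.0435.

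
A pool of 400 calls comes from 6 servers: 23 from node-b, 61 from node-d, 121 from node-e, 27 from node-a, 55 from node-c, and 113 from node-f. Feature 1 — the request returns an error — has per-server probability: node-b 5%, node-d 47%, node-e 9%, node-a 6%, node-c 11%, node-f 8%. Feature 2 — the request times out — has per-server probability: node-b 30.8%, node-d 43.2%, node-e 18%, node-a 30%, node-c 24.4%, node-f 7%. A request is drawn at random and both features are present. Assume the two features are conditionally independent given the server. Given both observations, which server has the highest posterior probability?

node-d

Compute prior × likelihood for every hypothesis:
  node-b: 0.0575 × 0.05 × 0.308 = 0.0008855
  node-d: 0.1525 × 0.47 × 0.432 = 0.0309636
  node-e: 0.3025 × 0.09 × 0.18 = 0.0049005
  node-a: 0.0675 × 0.06 × 0.3 = 0.001215
  node-c: 0.1375 × 0.11 × 0.244 = 0.0036905
  node-f: 0.2825 × 0.08 × 0.07 = 0.001582
Total = 0.0432371.
Largest term belongs to node-d, so node-d is most probable.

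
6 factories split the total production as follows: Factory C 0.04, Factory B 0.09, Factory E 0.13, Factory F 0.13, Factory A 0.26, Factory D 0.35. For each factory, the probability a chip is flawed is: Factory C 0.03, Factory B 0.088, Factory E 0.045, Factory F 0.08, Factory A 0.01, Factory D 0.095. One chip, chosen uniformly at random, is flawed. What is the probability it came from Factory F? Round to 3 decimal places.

Prior × likelihood for each hypothesis:
  Factory C: 0.04 × 0.03 = 0.0012
  Factory B: 0.09 × 0.088 = 0.00792
  Factory E: 0.13 × 0.045 = 0.00585
  Factory F: 0.13 × 0.08 = 0.0104
  Factory A: 0.26 × 0.01 = 0.0026
  Factory D: 0.35 × 0.095 = 0.03325
Sum = 0.06122.
P(Factory F | evidence) = 0.0104 / 0.06122 ≈ 0.170.

0.170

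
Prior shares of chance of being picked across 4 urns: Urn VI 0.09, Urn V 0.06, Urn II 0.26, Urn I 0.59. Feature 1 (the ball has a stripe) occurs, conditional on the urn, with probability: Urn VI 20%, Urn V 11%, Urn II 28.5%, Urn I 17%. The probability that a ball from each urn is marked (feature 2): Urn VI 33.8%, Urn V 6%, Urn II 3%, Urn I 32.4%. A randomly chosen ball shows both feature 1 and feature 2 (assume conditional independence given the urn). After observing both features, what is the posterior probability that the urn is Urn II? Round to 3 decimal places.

Unnormalized posteriors (prior × likelihood):
  Urn VI: 0.09 × 0.2 × 0.338 = 0.006084
  Urn V: 0.06 × 0.11 × 0.06 = 0.000396
  Urn II: 0.26 × 0.285 × 0.03 = 0.002223
  Urn I: 0.59 × 0.17 × 0.324 = 0.0324972
Sum = 0.0412002.
P(Urn II | evidence) = 0.002223 / 0.0412002 ≈ 0.054.

0.054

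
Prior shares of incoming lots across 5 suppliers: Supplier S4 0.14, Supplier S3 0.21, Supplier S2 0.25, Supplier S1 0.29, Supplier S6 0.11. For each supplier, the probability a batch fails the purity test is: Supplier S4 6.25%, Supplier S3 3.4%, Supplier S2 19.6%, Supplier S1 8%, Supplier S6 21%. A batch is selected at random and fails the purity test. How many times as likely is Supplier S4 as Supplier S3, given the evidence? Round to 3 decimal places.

Unnormalized posteriors (prior × likelihood):
  Supplier S4: 0.14 × 0.0625 = 0.00875
  Supplier S3: 0.21 × 0.034 = 0.00714
  Supplier S2: 0.25 × 0.196 = 0.049
  Supplier S1: 0.29 × 0.08 = 0.0232
  Supplier S6: 0.11 × 0.21 = 0.0231
Normalizing constant = 0.11119.
The ratio is 0.00875 / 0.00714 (the normalizer cancels) = 1.225.

1.225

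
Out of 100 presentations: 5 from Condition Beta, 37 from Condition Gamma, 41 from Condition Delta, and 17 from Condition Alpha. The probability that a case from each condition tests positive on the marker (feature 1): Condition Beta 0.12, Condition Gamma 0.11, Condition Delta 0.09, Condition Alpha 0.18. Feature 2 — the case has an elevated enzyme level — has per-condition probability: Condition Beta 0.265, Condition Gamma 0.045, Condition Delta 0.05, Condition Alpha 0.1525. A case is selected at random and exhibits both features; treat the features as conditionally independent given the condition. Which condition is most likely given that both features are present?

Unnormalized posteriors (prior × likelihood):
  Condition Beta: 0.05 × 0.12 × 0.265 = 0.00159
  Condition Gamma: 0.37 × 0.11 × 0.045 = 0.0018315
  Condition Delta: 0.41 × 0.09 × 0.05 = 0.001845
  Condition Alpha: 0.17 × 0.18 × 0.1525 = 0.0046665
Sum = 0.009933.
Largest term belongs to Condition Alpha, so Condition Alpha is most probable.

Condition Alpha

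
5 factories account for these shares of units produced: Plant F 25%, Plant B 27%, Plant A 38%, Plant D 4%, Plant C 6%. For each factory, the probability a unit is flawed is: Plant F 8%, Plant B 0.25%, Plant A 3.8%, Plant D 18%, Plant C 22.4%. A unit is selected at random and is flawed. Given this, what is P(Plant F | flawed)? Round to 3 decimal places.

Unnormalized posteriors (prior × likelihood):
  Plant F: 0.25 × 0.08 = 0.02
  Plant B: 0.27 × 0.0025 = 0.000675
  Plant A: 0.38 × 0.038 = 0.01444
  Plant D: 0.04 × 0.18 = 0.0072
  Plant C: 0.06 × 0.224 = 0.01344
Total = 0.055755.
P(Plant F | evidence) = 0.02 / 0.055755 ≈ 0.359.

0.359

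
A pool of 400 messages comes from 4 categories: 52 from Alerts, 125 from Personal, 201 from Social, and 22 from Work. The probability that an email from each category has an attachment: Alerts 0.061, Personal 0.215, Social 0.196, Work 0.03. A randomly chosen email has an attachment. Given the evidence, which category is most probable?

Prior × likelihood for each hypothesis:
  Alerts: 0.13 × 0.061 = 0.00793
  Personal: 0.3125 × 0.215 = 0.0671875
  Social: 0.5025 × 0.196 = 0.09849
  Work: 0.055 × 0.03 = 0.00165
Total = 0.1752575.
Largest term belongs to Social, so Social is most probable.

Social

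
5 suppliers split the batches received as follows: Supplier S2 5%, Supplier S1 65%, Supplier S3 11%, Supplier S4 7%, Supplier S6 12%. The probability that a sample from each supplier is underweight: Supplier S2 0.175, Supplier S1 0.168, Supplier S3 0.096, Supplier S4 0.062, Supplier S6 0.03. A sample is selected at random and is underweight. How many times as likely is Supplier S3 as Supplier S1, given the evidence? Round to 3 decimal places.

0.097

Unnormalized posteriors (prior × likelihood):
  Supplier S2: 0.05 × 0.175 = 0.00875
  Supplier S1: 0.65 × 0.168 = 0.1092
  Supplier S3: 0.11 × 0.096 = 0.01056
  Supplier S4: 0.07 × 0.062 = 0.00434
  Supplier S6: 0.12 × 0.03 = 0.0036
Normalizing constant = 0.13645.
The ratio is 0.01056 / 0.1092 (the normalizer cancels) = 0.097.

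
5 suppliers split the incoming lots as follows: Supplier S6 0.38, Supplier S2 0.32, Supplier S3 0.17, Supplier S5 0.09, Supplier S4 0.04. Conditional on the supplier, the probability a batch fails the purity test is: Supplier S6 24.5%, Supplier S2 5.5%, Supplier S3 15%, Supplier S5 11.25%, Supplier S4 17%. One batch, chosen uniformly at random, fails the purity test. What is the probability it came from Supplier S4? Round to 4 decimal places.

Compute prior × likelihood for every hypothesis:
  Supplier S6: 0.38 × 0.245 = 0.0931
  Supplier S2: 0.32 × 0.055 = 0.0176
  Supplier S3: 0.17 × 0.15 = 0.0255
  Supplier S5: 0.09 × 0.1125 = 0.010125
  Supplier S4: 0.04 × 0.17 = 0.0068
Total = 0.153125.
P(Supplier S4 | evidence) = 0.0068 / 0.153125 ≈ 0.0444.

0.0444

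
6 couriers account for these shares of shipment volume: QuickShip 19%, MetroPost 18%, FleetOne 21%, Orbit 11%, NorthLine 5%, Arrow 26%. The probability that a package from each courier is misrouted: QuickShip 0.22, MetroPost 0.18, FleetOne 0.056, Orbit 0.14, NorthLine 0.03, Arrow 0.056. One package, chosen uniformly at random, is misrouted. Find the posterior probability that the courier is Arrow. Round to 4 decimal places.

0.1240

Prior × likelihood for each hypothesis:
  QuickShip: 0.19 × 0.22 = 0.0418
  MetroPost: 0.18 × 0.18 = 0.0324
  FleetOne: 0.21 × 0.056 = 0.01176
  Orbit: 0.11 × 0.14 = 0.0154
  NorthLine: 0.05 × 0.03 = 0.0015
  Arrow: 0.26 × 0.056 = 0.01456
Total = 0.11742.
P(Arrow | evidence) = 0.01456 / 0.11742 ≈ 0.1240.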